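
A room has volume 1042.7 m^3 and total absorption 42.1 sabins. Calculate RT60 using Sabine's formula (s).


Given values:
  V = 1042.7 m^3
  A = 42.1 sabins
Formula: RT60 = 0.161 * V / A
Numerator: 0.161 * 1042.7 = 167.8747
RT60 = 167.8747 / 42.1 = 3.988

3.988 s


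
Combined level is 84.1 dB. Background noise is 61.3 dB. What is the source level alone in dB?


Given values:
  L_total = 84.1 dB, L_bg = 61.3 dB
Formula: L_source = 10 * log10(10^(L_total/10) - 10^(L_bg/10))
Convert to linear:
  10^(84.1/10) = 257039578.2769
  10^(61.3/10) = 1348962.8826
Difference: 257039578.2769 - 1348962.8826 = 255690615.3943
L_source = 10 * log10(255690615.3943) = 84.08

84.08 dB


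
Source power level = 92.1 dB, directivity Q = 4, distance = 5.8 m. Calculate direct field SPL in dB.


Given values:
  Lw = 92.1 dB, Q = 4, r = 5.8 m
Formula: SPL = Lw + 10 * log10(Q / (4 * pi * r^2))
Compute 4 * pi * r^2 = 4 * pi * 5.8^2 = 422.7327
Compute Q / denom = 4 / 422.7327 = 0.00946224
Compute 10 * log10(0.00946224) = -20.2401
SPL = 92.1 + (-20.2401) = 71.86

71.86 dB


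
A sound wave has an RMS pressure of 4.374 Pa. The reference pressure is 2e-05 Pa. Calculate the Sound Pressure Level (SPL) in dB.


Given values:
  p = 4.374 Pa
  p_ref = 2e-05 Pa
Formula: SPL = 20 * log10(p / p_ref)
Compute ratio: p / p_ref = 4.374 / 2e-05 = 218700
Compute log10: log10(218700) = 5.339849
Multiply: SPL = 20 * 5.339849 = 106.8

106.8 dB


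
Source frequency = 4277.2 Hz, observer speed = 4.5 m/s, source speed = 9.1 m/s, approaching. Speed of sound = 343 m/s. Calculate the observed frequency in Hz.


Given values:
  f_s = 4277.2 Hz, v_o = 4.5 m/s, v_s = 9.1 m/s
  Direction: approaching
Formula: f_o = f_s * (c + v_o) / (c - v_s)
Numerator: c + v_o = 343 + 4.5 = 347.5
Denominator: c - v_s = 343 - 9.1 = 333.9
f_o = 4277.2 * 347.5 / 333.9 = 4451.41

4451.41 Hz


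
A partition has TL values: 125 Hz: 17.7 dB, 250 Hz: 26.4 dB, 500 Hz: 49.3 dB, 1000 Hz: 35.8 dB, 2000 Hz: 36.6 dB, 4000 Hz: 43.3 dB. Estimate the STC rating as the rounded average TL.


Given TL values at each frequency:
  125 Hz: 17.7 dB
  250 Hz: 26.4 dB
  500 Hz: 49.3 dB
  1000 Hz: 35.8 dB
  2000 Hz: 36.6 dB
  4000 Hz: 43.3 dB
Formula: STC ~ round(average of TL values)
Sum = 17.7 + 26.4 + 49.3 + 35.8 + 36.6 + 43.3 = 209.1
Average = 209.1 / 6 = 34.85
Rounded: 35

35


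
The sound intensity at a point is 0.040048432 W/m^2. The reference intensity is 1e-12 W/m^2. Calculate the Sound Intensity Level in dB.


Given values:
  I = 0.040048432 W/m^2
  I_ref = 1e-12 W/m^2
Formula: SIL = 10 * log10(I / I_ref)
Compute ratio: I / I_ref = 40048432000
Compute log10: log10(40048432000) = 10.602586
Multiply: SIL = 10 * 10.602586 = 106.03

106.03 dB


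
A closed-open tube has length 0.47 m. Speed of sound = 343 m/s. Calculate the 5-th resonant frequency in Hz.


Given values:
  Tube type: closed-open, L = 0.47 m, c = 343 m/s, n = 5
Formula: f_n = (2n - 1) * c / (4 * L)
Compute 2n - 1 = 2*5 - 1 = 9
Compute 4 * L = 4 * 0.47 = 1.88
f = 9 * 343 / 1.88
f = 1642.02

1642.02 Hz


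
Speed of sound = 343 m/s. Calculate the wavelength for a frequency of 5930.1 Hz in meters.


Given values:
  c = 343 m/s, f = 5930.1 Hz
Formula: lambda = c / f
lambda = 343 / 5930.1
lambda = 0.0578

0.0578 m


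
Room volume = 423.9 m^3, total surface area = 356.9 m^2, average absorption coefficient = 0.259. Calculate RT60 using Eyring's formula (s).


Given values:
  V = 423.9 m^3, S = 356.9 m^2, alpha = 0.259
Formula: RT60 = 0.161 * V / (-S * ln(1 - alpha))
Compute ln(1 - 0.259) = ln(0.741) = -0.299755
Denominator: -356.9 * -0.299755 = 106.9826
Numerator: 0.161 * 423.9 = 68.2479
RT60 = 68.2479 / 106.9826 = 0.638

0.638 s


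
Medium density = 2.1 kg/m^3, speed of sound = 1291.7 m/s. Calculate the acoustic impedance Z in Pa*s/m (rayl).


Given values:
  rho = 2.1 kg/m^3
  c = 1291.7 m/s
Formula: Z = rho * c
Z = 2.1 * 1291.7
Z = 2712.57

2712.57 rayl


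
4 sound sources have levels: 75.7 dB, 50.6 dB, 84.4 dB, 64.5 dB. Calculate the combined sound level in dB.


Formula: L_total = 10 * log10( sum(10^(Li/10)) )
  Source 1: 10^(75.7/10) = 37153522.9097
  Source 2: 10^(50.6/10) = 114815.3621
  Source 3: 10^(84.4/10) = 275422870.3338
  Source 4: 10^(64.5/10) = 2818382.9313
Sum of linear values = 315509591.5369
L_total = 10 * log10(315509591.5369) = 84.99

84.99 dB


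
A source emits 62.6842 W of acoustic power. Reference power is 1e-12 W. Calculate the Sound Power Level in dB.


Given values:
  W = 62.6842 W
  W_ref = 1e-12 W
Formula: SWL = 10 * log10(W / W_ref)
Compute ratio: W / W_ref = 62684200000000
Compute log10: log10(62684200000000) = 13.797158
Multiply: SWL = 10 * 13.797158 = 137.97

137.97 dB


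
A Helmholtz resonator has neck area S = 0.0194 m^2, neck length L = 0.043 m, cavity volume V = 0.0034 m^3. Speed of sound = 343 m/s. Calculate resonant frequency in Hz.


Given values:
  S = 0.0194 m^2, L = 0.043 m, V = 0.0034 m^3, c = 343 m/s
Formula: f = (c / (2*pi)) * sqrt(S / (V * L))
Compute V * L = 0.0034 * 0.043 = 0.0001462
Compute S / (V * L) = 0.0194 / 0.0001462 = 132.6949
Compute sqrt(132.6949) = 11.519327
Compute c / (2*pi) = 343 / 6.283185 = 54.590148
f = 54.590148 * 11.519327 = 628.84

628.84 Hz


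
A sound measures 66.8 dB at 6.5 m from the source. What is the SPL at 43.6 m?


Given values:
  SPL1 = 66.8 dB, r1 = 6.5 m, r2 = 43.6 m
Formula: SPL2 = SPL1 - 20 * log10(r2 / r1)
Compute ratio: r2 / r1 = 43.6 / 6.5 = 6.7077
Compute log10: log10(6.7077) = 0.826574
Compute drop: 20 * 0.826574 = 16.5315
SPL2 = 66.8 - 16.5315 = 50.27

50.27 dB


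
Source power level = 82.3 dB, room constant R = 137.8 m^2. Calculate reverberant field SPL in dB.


Given values:
  Lw = 82.3 dB, R = 137.8 m^2
Formula: SPL = Lw + 10 * log10(4 / R)
Compute 4 / R = 4 / 137.8 = 0.029028
Compute 10 * log10(0.029028) = -15.3718
SPL = 82.3 + (-15.3718) = 66.93

66.93 dB


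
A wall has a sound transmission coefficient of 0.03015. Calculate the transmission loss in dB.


Given values:
  tau = 0.03015
Formula: TL = 10 * log10(1 / tau)
Compute 1 / tau = 1 / 0.03015 = 33.1675
Compute log10(33.1675) = 1.520713
TL = 10 * 1.520713 = 15.21

15.21 dB


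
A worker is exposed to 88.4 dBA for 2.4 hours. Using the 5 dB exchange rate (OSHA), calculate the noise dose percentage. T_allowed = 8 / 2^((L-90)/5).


Given values:
  L = 88.4 dBA, T = 2.4 hours
Formula: T_allowed = 8 / 2^((L - 90) / 5)
Compute exponent: (88.4 - 90) / 5 = -0.32
Compute 2^(-0.32) = 0.80107
T_allowed = 8 / 0.80107 = 9.986643 hours
Dose = (T / T_allowed) * 100
Dose = (2.4 / 9.986643) * 100 = 24.03

24.03 %


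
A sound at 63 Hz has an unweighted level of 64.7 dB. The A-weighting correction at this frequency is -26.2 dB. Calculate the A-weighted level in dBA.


Given values:
  SPL = 64.7 dB
  A-weighting at 63 Hz = -26.2 dB
Formula: L_A = SPL + A_weight
L_A = 64.7 + (-26.2)
L_A = 38.5

38.5 dBA


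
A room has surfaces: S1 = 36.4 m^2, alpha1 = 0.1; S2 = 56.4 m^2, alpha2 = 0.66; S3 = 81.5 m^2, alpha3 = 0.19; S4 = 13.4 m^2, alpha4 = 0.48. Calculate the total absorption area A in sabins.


Given surfaces:
  Surface 1: 36.4 * 0.1 = 3.64
  Surface 2: 56.4 * 0.66 = 37.224
  Surface 3: 81.5 * 0.19 = 15.485
  Surface 4: 13.4 * 0.48 = 6.432
Formula: A = sum(Si * alpha_i)
A = 3.64 + 37.224 + 15.485 + 6.432
A = 62.78

62.78 sabins


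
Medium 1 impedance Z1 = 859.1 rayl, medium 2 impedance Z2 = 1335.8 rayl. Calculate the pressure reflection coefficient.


Given values:
  Z1 = 859.1 rayl, Z2 = 1335.8 rayl
Formula: R = (Z2 - Z1) / (Z2 + Z1)
Numerator: Z2 - Z1 = 1335.8 - 859.1 = 476.7
Denominator: Z2 + Z1 = 1335.8 + 859.1 = 2194.9
R = 476.7 / 2194.9 = 0.2172

0.2172


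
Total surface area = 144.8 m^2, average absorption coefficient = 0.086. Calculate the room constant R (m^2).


Given values:
  S = 144.8 m^2, alpha = 0.086
Formula: R = S * alpha / (1 - alpha)
Numerator: 144.8 * 0.086 = 12.4528
Denominator: 1 - 0.086 = 0.914
R = 12.4528 / 0.914 = 13.62

13.62 m^2


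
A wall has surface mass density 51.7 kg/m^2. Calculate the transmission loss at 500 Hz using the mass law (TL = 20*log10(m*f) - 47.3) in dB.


Given values:
  m = 51.7 kg/m^2, f = 500 Hz
Formula: TL = 20 * log10(m * f) - 47.3
Compute m * f = 51.7 * 500 = 25850.0
Compute log10(25850.0) = 4.412461
Compute 20 * 4.412461 = 88.2492
TL = 88.2492 - 47.3 = 40.95

40.95 dB


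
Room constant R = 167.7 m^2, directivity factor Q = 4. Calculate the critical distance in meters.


Given values:
  R = 167.7 m^2, Q = 4
Formula: d_c = 0.141 * sqrt(Q * R)
Compute Q * R = 4 * 167.7 = 670.8
Compute sqrt(670.8) = 25.8998
d_c = 0.141 * 25.8998 = 3.652

3.652 m


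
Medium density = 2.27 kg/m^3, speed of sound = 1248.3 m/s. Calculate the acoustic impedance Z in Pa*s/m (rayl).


Given values:
  rho = 2.27 kg/m^3
  c = 1248.3 m/s
Formula: Z = rho * c
Z = 2.27 * 1248.3
Z = 2833.64

2833.64 rayl


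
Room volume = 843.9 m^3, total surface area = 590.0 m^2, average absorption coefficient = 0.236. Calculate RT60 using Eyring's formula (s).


Given values:
  V = 843.9 m^3, S = 590.0 m^2, alpha = 0.236
Formula: RT60 = 0.161 * V / (-S * ln(1 - alpha))
Compute ln(1 - 0.236) = ln(0.764) = -0.269187
Denominator: -590.0 * -0.269187 = 158.8203
Numerator: 0.161 * 843.9 = 135.8679
RT60 = 135.8679 / 158.8203 = 0.855

0.855 s


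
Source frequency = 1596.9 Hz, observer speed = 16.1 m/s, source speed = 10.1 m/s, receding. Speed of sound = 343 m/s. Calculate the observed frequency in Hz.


Given values:
  f_s = 1596.9 Hz, v_o = 16.1 m/s, v_s = 10.1 m/s
  Direction: receding
Formula: f_o = f_s * (c - v_o) / (c + v_s)
Numerator: c - v_o = 343 - 16.1 = 326.9
Denominator: c + v_s = 343 + 10.1 = 353.1
f_o = 1596.9 * 326.9 / 353.1 = 1478.41

1478.41 Hz


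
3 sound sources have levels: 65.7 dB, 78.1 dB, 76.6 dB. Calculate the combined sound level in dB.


Formula: L_total = 10 * log10( sum(10^(Li/10)) )
  Source 1: 10^(65.7/10) = 3715352.291
  Source 2: 10^(78.1/10) = 64565422.9035
  Source 3: 10^(76.6/10) = 45708818.9615
Sum of linear values = 113989594.156
L_total = 10 * log10(113989594.156) = 80.57

80.57 dB


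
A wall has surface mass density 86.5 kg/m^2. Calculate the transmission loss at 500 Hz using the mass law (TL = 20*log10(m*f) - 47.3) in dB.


Given values:
  m = 86.5 kg/m^2, f = 500 Hz
Formula: TL = 20 * log10(m * f) - 47.3
Compute m * f = 86.5 * 500 = 43250.0
Compute log10(43250.0) = 4.635986
Compute 20 * 4.635986 = 92.7197
TL = 92.7197 - 47.3 = 45.42

45.42 dB


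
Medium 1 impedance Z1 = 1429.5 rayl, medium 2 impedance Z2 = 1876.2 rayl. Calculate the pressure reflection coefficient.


Given values:
  Z1 = 1429.5 rayl, Z2 = 1876.2 rayl
Formula: R = (Z2 - Z1) / (Z2 + Z1)
Numerator: Z2 - Z1 = 1876.2 - 1429.5 = 446.7
Denominator: Z2 + Z1 = 1876.2 + 1429.5 = 3305.7
R = 446.7 / 3305.7 = 0.1351

0.1351


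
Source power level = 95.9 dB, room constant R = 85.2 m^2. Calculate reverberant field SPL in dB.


Given values:
  Lw = 95.9 dB, R = 85.2 m^2
Formula: SPL = Lw + 10 * log10(4 / R)
Compute 4 / R = 4 / 85.2 = 0.046948
Compute 10 * log10(0.046948) = -13.2838
SPL = 95.9 + (-13.2838) = 82.62

82.62 dB


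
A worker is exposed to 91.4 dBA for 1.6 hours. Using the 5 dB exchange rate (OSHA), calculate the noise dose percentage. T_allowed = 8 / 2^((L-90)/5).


Given values:
  L = 91.4 dBA, T = 1.6 hours
Formula: T_allowed = 8 / 2^((L - 90) / 5)
Compute exponent: (91.4 - 90) / 5 = 0.28
Compute 2^(0.28) = 1.214195
T_allowed = 8 / 1.214195 = 6.588728 hours
Dose = (T / T_allowed) * 100
Dose = (1.6 / 6.588728) * 100 = 24.28

24.28 %


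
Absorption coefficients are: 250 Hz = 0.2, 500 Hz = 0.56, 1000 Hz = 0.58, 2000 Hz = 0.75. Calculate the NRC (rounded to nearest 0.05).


Given values:
  a_250 = 0.2, a_500 = 0.56
  a_1000 = 0.58, a_2000 = 0.75
Formula: NRC = (a250 + a500 + a1000 + a2000) / 4
Sum = 0.2 + 0.56 + 0.58 + 0.75 = 2.09
NRC = 2.09 / 4 = 0.5225
Rounded to nearest 0.05: 0.5

0.5


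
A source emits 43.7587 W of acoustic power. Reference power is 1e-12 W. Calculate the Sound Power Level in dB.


Given values:
  W = 43.7587 W
  W_ref = 1e-12 W
Formula: SWL = 10 * log10(W / W_ref)
Compute ratio: W / W_ref = 43758700000000
Compute log10: log10(43758700000000) = 13.641064
Multiply: SWL = 10 * 13.641064 = 136.41

136.41 dB


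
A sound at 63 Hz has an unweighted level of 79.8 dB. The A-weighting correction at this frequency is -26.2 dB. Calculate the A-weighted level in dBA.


Given values:
  SPL = 79.8 dB
  A-weighting at 63 Hz = -26.2 dB
Formula: L_A = SPL + A_weight
L_A = 79.8 + (-26.2)
L_A = 53.6

53.6 dBA


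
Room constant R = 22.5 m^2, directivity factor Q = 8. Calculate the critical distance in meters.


Given values:
  R = 22.5 m^2, Q = 8
Formula: d_c = 0.141 * sqrt(Q * R)
Compute Q * R = 8 * 22.5 = 180.0
Compute sqrt(180.0) = 13.4164
d_c = 0.141 * 13.4164 = 1.892

1.892 m


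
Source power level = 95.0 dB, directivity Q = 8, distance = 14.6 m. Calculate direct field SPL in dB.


Given values:
  Lw = 95.0 dB, Q = 8, r = 14.6 m
Formula: SPL = Lw + 10 * log10(Q / (4 * pi * r^2))
Compute 4 * pi * r^2 = 4 * pi * 14.6^2 = 2678.6476
Compute Q / denom = 8 / 2678.6476 = 0.00298658
Compute 10 * log10(0.00298658) = -25.2483
SPL = 95.0 + (-25.2483) = 69.75

69.75 dB


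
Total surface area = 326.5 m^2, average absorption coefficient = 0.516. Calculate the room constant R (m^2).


Given values:
  S = 326.5 m^2, alpha = 0.516
Formula: R = S * alpha / (1 - alpha)
Numerator: 326.5 * 0.516 = 168.474
Denominator: 1 - 0.516 = 0.484
R = 168.474 / 0.484 = 348.09

348.09 m^2


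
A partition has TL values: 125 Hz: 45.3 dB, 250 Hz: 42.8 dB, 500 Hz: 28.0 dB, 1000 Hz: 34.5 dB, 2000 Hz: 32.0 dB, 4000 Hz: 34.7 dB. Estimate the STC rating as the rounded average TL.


Given TL values at each frequency:
  125 Hz: 45.3 dB
  250 Hz: 42.8 dB
  500 Hz: 28.0 dB
  1000 Hz: 34.5 dB
  2000 Hz: 32.0 dB
  4000 Hz: 34.7 dB
Formula: STC ~ round(average of TL values)
Sum = 45.3 + 42.8 + 28.0 + 34.5 + 32.0 + 34.7 = 217.3
Average = 217.3 / 6 = 36.22
Rounded: 36

36


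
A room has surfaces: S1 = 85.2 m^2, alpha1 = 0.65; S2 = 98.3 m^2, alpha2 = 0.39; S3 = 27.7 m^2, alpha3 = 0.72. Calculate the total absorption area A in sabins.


Given surfaces:
  Surface 1: 85.2 * 0.65 = 55.38
  Surface 2: 98.3 * 0.39 = 38.337
  Surface 3: 27.7 * 0.72 = 19.944
Formula: A = sum(Si * alpha_i)
A = 55.38 + 38.337 + 19.944
A = 113.66

113.66 sabins


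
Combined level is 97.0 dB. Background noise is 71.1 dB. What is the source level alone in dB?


Given values:
  L_total = 97.0 dB, L_bg = 71.1 dB
Formula: L_source = 10 * log10(10^(L_total/10) - 10^(L_bg/10))
Convert to linear:
  10^(97.0/10) = 5011872336.2727
  10^(71.1/10) = 12882495.5169
Difference: 5011872336.2727 - 12882495.5169 = 4998989840.7558
L_source = 10 * log10(4998989840.7558) = 96.99

96.99 dB


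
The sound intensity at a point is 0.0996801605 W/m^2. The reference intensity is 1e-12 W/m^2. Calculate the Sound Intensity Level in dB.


Given values:
  I = 0.0996801605 W/m^2
  I_ref = 1e-12 W/m^2
Formula: SIL = 10 * log10(I / I_ref)
Compute ratio: I / I_ref = 99680160500
Compute log10: log10(99680160500) = 10.998609
Multiply: SIL = 10 * 10.998609 = 109.99

109.99 dB


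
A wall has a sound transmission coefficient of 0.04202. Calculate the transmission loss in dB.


Given values:
  tau = 0.04202
Formula: TL = 10 * log10(1 / tau)
Compute 1 / tau = 1 / 0.04202 = 23.7982
Compute log10(23.7982) = 1.376544
TL = 10 * 1.376544 = 13.77

13.77 dB


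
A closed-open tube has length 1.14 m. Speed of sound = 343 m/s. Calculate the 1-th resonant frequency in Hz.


Given values:
  Tube type: closed-open, L = 1.14 m, c = 343 m/s, n = 1
Formula: f_n = (2n - 1) * c / (4 * L)
Compute 2n - 1 = 2*1 - 1 = 1
Compute 4 * L = 4 * 1.14 = 4.56
f = 1 * 343 / 4.56
f = 75.22

75.22 Hz


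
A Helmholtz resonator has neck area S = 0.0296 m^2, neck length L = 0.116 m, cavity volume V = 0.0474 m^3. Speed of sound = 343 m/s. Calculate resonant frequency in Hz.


Given values:
  S = 0.0296 m^2, L = 0.116 m, V = 0.0474 m^3, c = 343 m/s
Formula: f = (c / (2*pi)) * sqrt(S / (V * L))
Compute V * L = 0.0474 * 0.116 = 0.0054984
Compute S / (V * L) = 0.0296 / 0.0054984 = 5.3834
Compute sqrt(5.3834) = 2.320216
Compute c / (2*pi) = 343 / 6.283185 = 54.590148
f = 54.590148 * 2.320216 = 126.66

126.66 Hz


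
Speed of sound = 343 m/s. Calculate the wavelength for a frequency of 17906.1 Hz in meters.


Given values:
  c = 343 m/s, f = 17906.1 Hz
Formula: lambda = c / f
lambda = 343 / 17906.1
lambda = 0.0192

0.0192 m


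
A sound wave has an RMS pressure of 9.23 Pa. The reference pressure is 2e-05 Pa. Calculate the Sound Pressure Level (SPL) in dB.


Given values:
  p = 9.23 Pa
  p_ref = 2e-05 Pa
Formula: SPL = 20 * log10(p / p_ref)
Compute ratio: p / p_ref = 9.23 / 2e-05 = 461500
Compute log10: log10(461500) = 5.664172
Multiply: SPL = 20 * 5.664172 = 113.28

113.28 dB


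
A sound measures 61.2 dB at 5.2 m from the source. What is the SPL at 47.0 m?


Given values:
  SPL1 = 61.2 dB, r1 = 5.2 m, r2 = 47.0 m
Formula: SPL2 = SPL1 - 20 * log10(r2 / r1)
Compute ratio: r2 / r1 = 47.0 / 5.2 = 9.0385
Compute log10: log10(9.0385) = 0.956096
Compute drop: 20 * 0.956096 = 19.1219
SPL2 = 61.2 - 19.1219 = 42.08

42.08 dB


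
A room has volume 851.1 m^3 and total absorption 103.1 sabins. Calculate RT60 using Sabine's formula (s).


Given values:
  V = 851.1 m^3
  A = 103.1 sabins
Formula: RT60 = 0.161 * V / A
Numerator: 0.161 * 851.1 = 137.0271
RT60 = 137.0271 / 103.1 = 1.329

1.329 s


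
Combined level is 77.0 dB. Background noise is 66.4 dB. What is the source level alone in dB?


Given values:
  L_total = 77.0 dB, L_bg = 66.4 dB
Formula: L_source = 10 * log10(10^(L_total/10) - 10^(L_bg/10))
Convert to linear:
  10^(77.0/10) = 50118723.3627
  10^(66.4/10) = 4365158.3224
Difference: 50118723.3627 - 4365158.3224 = 45753565.0403
L_source = 10 * log10(45753565.0403) = 76.6

76.6 dB


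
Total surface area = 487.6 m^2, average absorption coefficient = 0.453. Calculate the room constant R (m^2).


Given values:
  S = 487.6 m^2, alpha = 0.453
Formula: R = S * alpha / (1 - alpha)
Numerator: 487.6 * 0.453 = 220.8828
Denominator: 1 - 0.453 = 0.547
R = 220.8828 / 0.547 = 403.81

403.81 m^2


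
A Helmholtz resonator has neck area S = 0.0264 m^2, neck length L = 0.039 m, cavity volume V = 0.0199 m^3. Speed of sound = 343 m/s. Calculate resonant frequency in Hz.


Given values:
  S = 0.0264 m^2, L = 0.039 m, V = 0.0199 m^3, c = 343 m/s
Formula: f = (c / (2*pi)) * sqrt(S / (V * L))
Compute V * L = 0.0199 * 0.039 = 0.0007761
Compute S / (V * L) = 0.0264 / 0.0007761 = 34.0162
Compute sqrt(34.0162) = 5.832341
Compute c / (2*pi) = 343 / 6.283185 = 54.590148
f = 54.590148 * 5.832341 = 318.39

318.39 Hz


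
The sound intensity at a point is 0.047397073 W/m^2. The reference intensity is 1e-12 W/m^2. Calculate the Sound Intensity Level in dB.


Given values:
  I = 0.047397073 W/m^2
  I_ref = 1e-12 W/m^2
Formula: SIL = 10 * log10(I / I_ref)
Compute ratio: I / I_ref = 47397073000
Compute log10: log10(47397073000) = 10.675752
Multiply: SIL = 10 * 10.675752 = 106.76

106.76 dB


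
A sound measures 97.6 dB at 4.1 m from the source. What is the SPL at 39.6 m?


Given values:
  SPL1 = 97.6 dB, r1 = 4.1 m, r2 = 39.6 m
Formula: SPL2 = SPL1 - 20 * log10(r2 / r1)
Compute ratio: r2 / r1 = 39.6 / 4.1 = 9.6585
Compute log10: log10(9.6585) = 0.98491
Compute drop: 20 * 0.98491 = 19.6982
SPL2 = 97.6 - 19.6982 = 77.9

77.9 dB


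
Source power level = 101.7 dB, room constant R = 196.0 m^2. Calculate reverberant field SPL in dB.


Given values:
  Lw = 101.7 dB, R = 196.0 m^2
Formula: SPL = Lw + 10 * log10(4 / R)
Compute 4 / R = 4 / 196.0 = 0.020408
Compute 10 * log10(0.020408) = -16.902
SPL = 101.7 + (-16.902) = 84.8

84.8 dB


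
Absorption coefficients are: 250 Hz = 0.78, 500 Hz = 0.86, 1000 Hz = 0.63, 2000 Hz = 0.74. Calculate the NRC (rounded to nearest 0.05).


Given values:
  a_250 = 0.78, a_500 = 0.86
  a_1000 = 0.63, a_2000 = 0.74
Formula: NRC = (a250 + a500 + a1000 + a2000) / 4
Sum = 0.78 + 0.86 + 0.63 + 0.74 = 3.01
NRC = 3.01 / 4 = 0.7525
Rounded to nearest 0.05: 0.75

0.75


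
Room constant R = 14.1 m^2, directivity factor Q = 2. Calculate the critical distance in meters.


Given values:
  R = 14.1 m^2, Q = 2
Formula: d_c = 0.141 * sqrt(Q * R)
Compute Q * R = 2 * 14.1 = 28.2
Compute sqrt(28.2) = 5.3104
d_c = 0.141 * 5.3104 = 0.749

0.749 m


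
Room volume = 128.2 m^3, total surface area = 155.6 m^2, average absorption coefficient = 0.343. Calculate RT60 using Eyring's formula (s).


Given values:
  V = 128.2 m^3, S = 155.6 m^2, alpha = 0.343
Formula: RT60 = 0.161 * V / (-S * ln(1 - alpha))
Compute ln(1 - 0.343) = ln(0.657) = -0.420071
Denominator: -155.6 * -0.420071 = 65.363
Numerator: 0.161 * 128.2 = 20.6402
RT60 = 20.6402 / 65.363 = 0.316

0.316 s


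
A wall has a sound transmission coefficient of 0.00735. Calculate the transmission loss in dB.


Given values:
  tau = 0.00735
Formula: TL = 10 * log10(1 / tau)
Compute 1 / tau = 1 / 0.00735 = 136.0544
Compute log10(136.0544) = 2.133713
TL = 10 * 2.133713 = 21.34

21.34 dB


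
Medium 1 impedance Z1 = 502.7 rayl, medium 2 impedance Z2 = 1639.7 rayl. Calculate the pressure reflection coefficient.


Given values:
  Z1 = 502.7 rayl, Z2 = 1639.7 rayl
Formula: R = (Z2 - Z1) / (Z2 + Z1)
Numerator: Z2 - Z1 = 1639.7 - 502.7 = 1137.0
Denominator: Z2 + Z1 = 1639.7 + 502.7 = 2142.4
R = 1137.0 / 2142.4 = 0.5307

0.5307


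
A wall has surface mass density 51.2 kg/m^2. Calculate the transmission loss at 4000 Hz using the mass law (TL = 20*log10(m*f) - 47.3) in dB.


Given values:
  m = 51.2 kg/m^2, f = 4000 Hz
Formula: TL = 20 * log10(m * f) - 47.3
Compute m * f = 51.2 * 4000 = 204800.0
Compute log10(204800.0) = 5.31133
Compute 20 * 5.31133 = 106.2266
TL = 106.2266 - 47.3 = 58.93

58.93 dB


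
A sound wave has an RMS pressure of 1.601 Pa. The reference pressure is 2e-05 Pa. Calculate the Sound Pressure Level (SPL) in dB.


Given values:
  p = 1.601 Pa
  p_ref = 2e-05 Pa
Formula: SPL = 20 * log10(p / p_ref)
Compute ratio: p / p_ref = 1.601 / 2e-05 = 80050
Compute log10: log10(80050) = 4.903361
Multiply: SPL = 20 * 4.903361 = 98.07

98.07 dB


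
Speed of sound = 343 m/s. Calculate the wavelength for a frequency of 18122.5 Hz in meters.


Given values:
  c = 343 m/s, f = 18122.5 Hz
Formula: lambda = c / f
lambda = 343 / 18122.5
lambda = 0.0189

0.0189 m


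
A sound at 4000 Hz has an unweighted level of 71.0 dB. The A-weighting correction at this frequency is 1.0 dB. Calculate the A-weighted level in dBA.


Given values:
  SPL = 71.0 dB
  A-weighting at 4000 Hz = 1.0 dB
Formula: L_A = SPL + A_weight
L_A = 71.0 + (1.0)
L_A = 72.0

72.0 dBA


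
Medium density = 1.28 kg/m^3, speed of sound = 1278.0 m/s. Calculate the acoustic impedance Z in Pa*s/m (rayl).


Given values:
  rho = 1.28 kg/m^3
  c = 1278.0 m/s
Formula: Z = rho * c
Z = 1.28 * 1278.0
Z = 1635.84

1635.84 rayl


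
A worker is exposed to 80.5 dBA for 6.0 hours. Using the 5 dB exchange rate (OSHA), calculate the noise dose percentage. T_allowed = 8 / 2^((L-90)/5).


Given values:
  L = 80.5 dBA, T = 6.0 hours
Formula: T_allowed = 8 / 2^((L - 90) / 5)
Compute exponent: (80.5 - 90) / 5 = -1.9
Compute 2^(-1.9) = 0.267943
T_allowed = 8 / 0.267943 = 29.857096 hours
Dose = (T / T_allowed) * 100
Dose = (6.0 / 29.857096) * 100 = 20.1

20.1 %


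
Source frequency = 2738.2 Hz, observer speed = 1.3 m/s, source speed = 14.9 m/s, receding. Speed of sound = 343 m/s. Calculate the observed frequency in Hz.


Given values:
  f_s = 2738.2 Hz, v_o = 1.3 m/s, v_s = 14.9 m/s
  Direction: receding
Formula: f_o = f_s * (c - v_o) / (c + v_s)
Numerator: c - v_o = 343 - 1.3 = 341.7
Denominator: c + v_s = 343 + 14.9 = 357.9
f_o = 2738.2 * 341.7 / 357.9 = 2614.26

2614.26 Hz


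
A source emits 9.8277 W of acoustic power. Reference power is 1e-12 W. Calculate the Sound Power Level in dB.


Given values:
  W = 9.8277 W
  W_ref = 1e-12 W
Formula: SWL = 10 * log10(W / W_ref)
Compute ratio: W / W_ref = 9827700000000
Compute log10: log10(9827700000000) = 12.992452
Multiply: SWL = 10 * 12.992452 = 129.92

129.92 dB


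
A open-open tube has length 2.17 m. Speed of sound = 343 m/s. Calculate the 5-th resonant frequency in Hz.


Given values:
  Tube type: open-open, L = 2.17 m, c = 343 m/s, n = 5
Formula: f_n = n * c / (2 * L)
Compute 2 * L = 2 * 2.17 = 4.34
f = 5 * 343 / 4.34
f = 395.16

395.16 Hz


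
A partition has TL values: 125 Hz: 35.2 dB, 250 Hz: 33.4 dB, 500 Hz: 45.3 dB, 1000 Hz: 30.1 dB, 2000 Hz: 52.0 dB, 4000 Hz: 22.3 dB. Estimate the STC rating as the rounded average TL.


Given TL values at each frequency:
  125 Hz: 35.2 dB
  250 Hz: 33.4 dB
  500 Hz: 45.3 dB
  1000 Hz: 30.1 dB
  2000 Hz: 52.0 dB
  4000 Hz: 22.3 dB
Formula: STC ~ round(average of TL values)
Sum = 35.2 + 33.4 + 45.3 + 30.1 + 52.0 + 22.3 = 218.3
Average = 218.3 / 6 = 36.38
Rounded: 36

36


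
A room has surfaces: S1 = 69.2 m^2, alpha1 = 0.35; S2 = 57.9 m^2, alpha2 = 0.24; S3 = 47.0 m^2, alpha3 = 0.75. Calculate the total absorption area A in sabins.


Given surfaces:
  Surface 1: 69.2 * 0.35 = 24.22
  Surface 2: 57.9 * 0.24 = 13.896
  Surface 3: 47.0 * 0.75 = 35.25
Formula: A = sum(Si * alpha_i)
A = 24.22 + 13.896 + 35.25
A = 73.37

73.37 sabins


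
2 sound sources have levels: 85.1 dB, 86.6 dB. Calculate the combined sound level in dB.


Formula: L_total = 10 * log10( sum(10^(Li/10)) )
  Source 1: 10^(85.1/10) = 323593656.9296
  Source 2: 10^(86.6/10) = 457088189.6149
Sum of linear values = 780681846.5445
L_total = 10 * log10(780681846.5445) = 88.92

88.92 dB


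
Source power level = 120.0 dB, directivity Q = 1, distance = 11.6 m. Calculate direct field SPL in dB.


Given values:
  Lw = 120.0 dB, Q = 1, r = 11.6 m
Formula: SPL = Lw + 10 * log10(Q / (4 * pi * r^2))
Compute 4 * pi * r^2 = 4 * pi * 11.6^2 = 1690.9308
Compute Q / denom = 1 / 1690.9308 = 0.00059139
Compute 10 * log10(0.00059139) = -32.2813
SPL = 120.0 + (-32.2813) = 87.72

87.72 dB


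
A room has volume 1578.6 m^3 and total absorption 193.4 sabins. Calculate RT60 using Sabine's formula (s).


Given values:
  V = 1578.6 m^3
  A = 193.4 sabins
Formula: RT60 = 0.161 * V / A
Numerator: 0.161 * 1578.6 = 254.1546
RT60 = 254.1546 / 193.4 = 1.314

1.314 s


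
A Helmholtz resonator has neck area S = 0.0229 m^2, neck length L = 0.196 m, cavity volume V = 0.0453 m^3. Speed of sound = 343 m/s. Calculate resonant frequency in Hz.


Given values:
  S = 0.0229 m^2, L = 0.196 m, V = 0.0453 m^3, c = 343 m/s
Formula: f = (c / (2*pi)) * sqrt(S / (V * L))
Compute V * L = 0.0453 * 0.196 = 0.0088788
Compute S / (V * L) = 0.0229 / 0.0088788 = 2.5792
Compute sqrt(2.5792) = 1.605989
Compute c / (2*pi) = 343 / 6.283185 = 54.590148
f = 54.590148 * 1.605989 = 87.67

87.67 Hz


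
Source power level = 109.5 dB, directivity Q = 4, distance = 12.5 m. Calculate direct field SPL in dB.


Given values:
  Lw = 109.5 dB, Q = 4, r = 12.5 m
Formula: SPL = Lw + 10 * log10(Q / (4 * pi * r^2))
Compute 4 * pi * r^2 = 4 * pi * 12.5^2 = 1963.4954
Compute Q / denom = 4 / 1963.4954 = 0.00203718
Compute 10 * log10(0.00203718) = -26.9097
SPL = 109.5 + (-26.9097) = 82.59

82.59 dB


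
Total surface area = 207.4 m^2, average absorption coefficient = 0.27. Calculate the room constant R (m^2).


Given values:
  S = 207.4 m^2, alpha = 0.27
Formula: R = S * alpha / (1 - alpha)
Numerator: 207.4 * 0.27 = 55.998
Denominator: 1 - 0.27 = 0.73
R = 55.998 / 0.73 = 76.71

76.71 m^2


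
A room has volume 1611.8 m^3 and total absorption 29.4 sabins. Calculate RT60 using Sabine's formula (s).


Given values:
  V = 1611.8 m^3
  A = 29.4 sabins
Formula: RT60 = 0.161 * V / A
Numerator: 0.161 * 1611.8 = 259.4998
RT60 = 259.4998 / 29.4 = 8.827

8.827 s


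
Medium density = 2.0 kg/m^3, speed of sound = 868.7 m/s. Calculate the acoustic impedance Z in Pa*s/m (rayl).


Given values:
  rho = 2.0 kg/m^3
  c = 868.7 m/s
Formula: Z = rho * c
Z = 2.0 * 868.7
Z = 1737.4

1737.4 rayl


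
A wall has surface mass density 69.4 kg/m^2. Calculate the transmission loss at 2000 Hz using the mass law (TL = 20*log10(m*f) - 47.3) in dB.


Given values:
  m = 69.4 kg/m^2, f = 2000 Hz
Formula: TL = 20 * log10(m * f) - 47.3
Compute m * f = 69.4 * 2000 = 138800.0
Compute log10(138800.0) = 5.142389
Compute 20 * 5.142389 = 102.8478
TL = 102.8478 - 47.3 = 55.55

55.55 dB


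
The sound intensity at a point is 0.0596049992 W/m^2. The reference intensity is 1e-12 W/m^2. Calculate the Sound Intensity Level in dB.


Given values:
  I = 0.0596049992 W/m^2
  I_ref = 1e-12 W/m^2
Formula: SIL = 10 * log10(I / I_ref)
Compute ratio: I / I_ref = 59604999200
Compute log10: log10(59604999200) = 10.775283
Multiply: SIL = 10 * 10.775283 = 107.75

107.75 dB


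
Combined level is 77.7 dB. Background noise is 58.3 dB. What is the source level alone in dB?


Given values:
  L_total = 77.7 dB, L_bg = 58.3 dB
Formula: L_source = 10 * log10(10^(L_total/10) - 10^(L_bg/10))
Convert to linear:
  10^(77.7/10) = 58884365.5356
  10^(58.3/10) = 676082.9754
Difference: 58884365.5356 - 676082.9754 = 58208282.5602
L_source = 10 * log10(58208282.5602) = 77.65

77.65 dB


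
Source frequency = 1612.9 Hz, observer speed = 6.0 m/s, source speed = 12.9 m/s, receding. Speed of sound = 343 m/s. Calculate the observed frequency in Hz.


Given values:
  f_s = 1612.9 Hz, v_o = 6.0 m/s, v_s = 12.9 m/s
  Direction: receding
Formula: f_o = f_s * (c - v_o) / (c + v_s)
Numerator: c - v_o = 343 - 6.0 = 337.0
Denominator: c + v_s = 343 + 12.9 = 355.9
f_o = 1612.9 * 337.0 / 355.9 = 1527.25

1527.25 Hz


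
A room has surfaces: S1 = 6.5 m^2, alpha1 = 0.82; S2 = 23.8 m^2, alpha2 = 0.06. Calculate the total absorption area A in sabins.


Given surfaces:
  Surface 1: 6.5 * 0.82 = 5.33
  Surface 2: 23.8 * 0.06 = 1.428
Formula: A = sum(Si * alpha_i)
A = 5.33 + 1.428
A = 6.76

6.76 sabins


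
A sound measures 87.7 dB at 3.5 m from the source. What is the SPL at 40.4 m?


Given values:
  SPL1 = 87.7 dB, r1 = 3.5 m, r2 = 40.4 m
Formula: SPL2 = SPL1 - 20 * log10(r2 / r1)
Compute ratio: r2 / r1 = 40.4 / 3.5 = 11.5429
Compute log10: log10(11.5429) = 1.062315
Compute drop: 20 * 1.062315 = 21.2463
SPL2 = 87.7 - 21.2463 = 66.45

66.45 dB


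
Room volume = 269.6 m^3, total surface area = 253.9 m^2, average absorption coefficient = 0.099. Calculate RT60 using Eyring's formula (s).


Given values:
  V = 269.6 m^3, S = 253.9 m^2, alpha = 0.099
Formula: RT60 = 0.161 * V / (-S * ln(1 - alpha))
Compute ln(1 - 0.099) = ln(0.901) = -0.10425
Denominator: -253.9 * -0.10425 = 26.4691
Numerator: 0.161 * 269.6 = 43.4056
RT60 = 43.4056 / 26.4691 = 1.64

1.64 s


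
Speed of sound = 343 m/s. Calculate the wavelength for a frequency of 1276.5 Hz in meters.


Given values:
  c = 343 m/s, f = 1276.5 Hz
Formula: lambda = c / f
lambda = 343 / 1276.5
lambda = 0.2687

0.2687 m


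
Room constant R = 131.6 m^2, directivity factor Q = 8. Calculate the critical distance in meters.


Given values:
  R = 131.6 m^2, Q = 8
Formula: d_c = 0.141 * sqrt(Q * R)
Compute Q * R = 8 * 131.6 = 1052.8
Compute sqrt(1052.8) = 32.4469
d_c = 0.141 * 32.4469 = 4.575

4.575 m


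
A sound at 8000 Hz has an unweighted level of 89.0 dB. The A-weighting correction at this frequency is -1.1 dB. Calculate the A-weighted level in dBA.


Given values:
  SPL = 89.0 dB
  A-weighting at 8000 Hz = -1.1 dB
Formula: L_A = SPL + A_weight
L_A = 89.0 + (-1.1)
L_A = 87.9

87.9 dBA


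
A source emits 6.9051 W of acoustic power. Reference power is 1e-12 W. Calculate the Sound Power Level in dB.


Given values:
  W = 6.9051 W
  W_ref = 1e-12 W
Formula: SWL = 10 * log10(W / W_ref)
Compute ratio: W / W_ref = 6905100000000
Compute log10: log10(6905100000000) = 12.83917
Multiply: SWL = 10 * 12.83917 = 128.39

128.39 dB


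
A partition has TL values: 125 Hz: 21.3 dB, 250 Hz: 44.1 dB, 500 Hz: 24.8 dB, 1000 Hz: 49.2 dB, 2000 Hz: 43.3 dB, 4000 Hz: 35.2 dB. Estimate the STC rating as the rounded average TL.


Given TL values at each frequency:
  125 Hz: 21.3 dB
  250 Hz: 44.1 dB
  500 Hz: 24.8 dB
  1000 Hz: 49.2 dB
  2000 Hz: 43.3 dB
  4000 Hz: 35.2 dB
Formula: STC ~ round(average of TL values)
Sum = 21.3 + 44.1 + 24.8 + 49.2 + 43.3 + 35.2 = 217.9
Average = 217.9 / 6 = 36.32
Rounded: 36

36


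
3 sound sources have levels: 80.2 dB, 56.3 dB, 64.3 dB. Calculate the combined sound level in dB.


Formula: L_total = 10 * log10( sum(10^(Li/10)) )
  Source 1: 10^(80.2/10) = 104712854.8051
  Source 2: 10^(56.3/10) = 426579.5188
  Source 3: 10^(64.3/10) = 2691534.8039
Sum of linear values = 107830969.1278
L_total = 10 * log10(107830969.1278) = 80.33

80.33 dB


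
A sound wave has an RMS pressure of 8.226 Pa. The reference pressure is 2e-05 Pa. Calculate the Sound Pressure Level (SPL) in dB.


Given values:
  p = 8.226 Pa
  p_ref = 2e-05 Pa
Formula: SPL = 20 * log10(p / p_ref)
Compute ratio: p / p_ref = 8.226 / 2e-05 = 411300
Compute log10: log10(411300) = 5.614159
Multiply: SPL = 20 * 5.614159 = 112.28

112.28 dB


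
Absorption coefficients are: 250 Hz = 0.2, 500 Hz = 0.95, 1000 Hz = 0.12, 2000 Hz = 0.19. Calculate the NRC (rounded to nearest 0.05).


Given values:
  a_250 = 0.2, a_500 = 0.95
  a_1000 = 0.12, a_2000 = 0.19
Formula: NRC = (a250 + a500 + a1000 + a2000) / 4
Sum = 0.2 + 0.95 + 0.12 + 0.19 = 1.46
NRC = 1.46 / 4 = 0.365
Rounded to nearest 0.05: 0.35

0.35


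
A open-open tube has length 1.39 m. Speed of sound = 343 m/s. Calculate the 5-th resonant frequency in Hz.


Given values:
  Tube type: open-open, L = 1.39 m, c = 343 m/s, n = 5
Formula: f_n = n * c / (2 * L)
Compute 2 * L = 2 * 1.39 = 2.78
f = 5 * 343 / 2.78
f = 616.91

616.91 Hz


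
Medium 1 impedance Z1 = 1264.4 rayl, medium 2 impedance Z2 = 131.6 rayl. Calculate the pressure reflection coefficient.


Given values:
  Z1 = 1264.4 rayl, Z2 = 131.6 rayl
Formula: R = (Z2 - Z1) / (Z2 + Z1)
Numerator: Z2 - Z1 = 131.6 - 1264.4 = -1132.8
Denominator: Z2 + Z1 = 131.6 + 1264.4 = 1396.0
R = -1132.8 / 1396.0 = -0.8115

-0.8115


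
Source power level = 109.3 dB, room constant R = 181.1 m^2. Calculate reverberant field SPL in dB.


Given values:
  Lw = 109.3 dB, R = 181.1 m^2
Formula: SPL = Lw + 10 * log10(4 / R)
Compute 4 / R = 4 / 181.1 = 0.022087
Compute 10 * log10(0.022087) = -16.5586
SPL = 109.3 + (-16.5586) = 92.74

92.74 dB


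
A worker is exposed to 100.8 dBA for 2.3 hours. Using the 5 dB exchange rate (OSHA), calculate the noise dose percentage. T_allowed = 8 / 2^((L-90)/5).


Given values:
  L = 100.8 dBA, T = 2.3 hours
Formula: T_allowed = 8 / 2^((L - 90) / 5)
Compute exponent: (100.8 - 90) / 5 = 2.16
Compute 2^(2.16) = 4.469149
T_allowed = 8 / 4.469149 = 1.79005 hours
Dose = (T / T_allowed) * 100
Dose = (2.3 / 1.79005) * 100 = 128.49

128.49 %


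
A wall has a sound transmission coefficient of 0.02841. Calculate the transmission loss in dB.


Given values:
  tau = 0.02841
Formula: TL = 10 * log10(1 / tau)
Compute 1 / tau = 1 / 0.02841 = 35.1989
Compute log10(35.1989) = 1.546529
TL = 10 * 1.546529 = 15.47

15.47 dB


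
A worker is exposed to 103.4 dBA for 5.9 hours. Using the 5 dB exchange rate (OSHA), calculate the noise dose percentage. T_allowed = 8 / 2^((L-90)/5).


Given values:
  L = 103.4 dBA, T = 5.9 hours
Formula: T_allowed = 8 / 2^((L - 90) / 5)
Compute exponent: (103.4 - 90) / 5 = 2.68
Compute 2^(2.68) = 6.408559
T_allowed = 8 / 6.408559 = 1.248331 hours
Dose = (T / T_allowed) * 100
Dose = (5.9 / 1.248331) * 100 = 472.63

472.63 %


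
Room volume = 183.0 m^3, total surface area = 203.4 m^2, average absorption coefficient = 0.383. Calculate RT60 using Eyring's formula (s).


Given values:
  V = 183.0 m^3, S = 203.4 m^2, alpha = 0.383
Formula: RT60 = 0.161 * V / (-S * ln(1 - alpha))
Compute ln(1 - 0.383) = ln(0.617) = -0.482886
Denominator: -203.4 * -0.482886 = 98.219
Numerator: 0.161 * 183.0 = 29.463
RT60 = 29.463 / 98.219 = 0.3

0.3 s


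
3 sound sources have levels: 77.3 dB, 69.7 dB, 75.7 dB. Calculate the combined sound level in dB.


Formula: L_total = 10 * log10( sum(10^(Li/10)) )
  Source 1: 10^(77.3/10) = 53703179.637
  Source 2: 10^(69.7/10) = 9332543.008
  Source 3: 10^(75.7/10) = 37153522.9097
Sum of linear values = 100189245.5547
L_total = 10 * log10(100189245.5547) = 80.01

80.01 dB


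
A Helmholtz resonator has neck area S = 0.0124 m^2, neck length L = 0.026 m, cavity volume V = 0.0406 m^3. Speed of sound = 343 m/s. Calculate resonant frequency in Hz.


Given values:
  S = 0.0124 m^2, L = 0.026 m, V = 0.0406 m^3, c = 343 m/s
Formula: f = (c / (2*pi)) * sqrt(S / (V * L))
Compute V * L = 0.0406 * 0.026 = 0.0010556
Compute S / (V * L) = 0.0124 / 0.0010556 = 11.7469
Compute sqrt(11.7469) = 3.427375
Compute c / (2*pi) = 343 / 6.283185 = 54.590148
f = 54.590148 * 3.427375 = 187.1

187.1 Hz


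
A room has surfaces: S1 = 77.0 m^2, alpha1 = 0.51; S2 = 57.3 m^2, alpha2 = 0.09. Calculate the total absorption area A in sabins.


Given surfaces:
  Surface 1: 77.0 * 0.51 = 39.27
  Surface 2: 57.3 * 0.09 = 5.157
Formula: A = sum(Si * alpha_i)
A = 39.27 + 5.157
A = 44.43

44.43 sabins


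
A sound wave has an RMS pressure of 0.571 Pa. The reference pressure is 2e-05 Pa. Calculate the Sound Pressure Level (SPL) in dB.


Given values:
  p = 0.571 Pa
  p_ref = 2e-05 Pa
Formula: SPL = 20 * log10(p / p_ref)
Compute ratio: p / p_ref = 0.571 / 2e-05 = 28550
Compute log10: log10(28550) = 4.455606
Multiply: SPL = 20 * 4.455606 = 89.11

89.11 dB


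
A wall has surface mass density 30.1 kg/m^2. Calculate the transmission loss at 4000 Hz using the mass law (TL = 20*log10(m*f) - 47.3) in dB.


Given values:
  m = 30.1 kg/m^2, f = 4000 Hz
Formula: TL = 20 * log10(m * f) - 47.3
Compute m * f = 30.1 * 4000 = 120400.0
Compute log10(120400.0) = 5.080626
Compute 20 * 5.080626 = 101.6125
TL = 101.6125 - 47.3 = 54.31

54.31 dB


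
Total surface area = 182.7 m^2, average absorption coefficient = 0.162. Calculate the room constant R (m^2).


Given values:
  S = 182.7 m^2, alpha = 0.162
Formula: R = S * alpha / (1 - alpha)
Numerator: 182.7 * 0.162 = 29.5974
Denominator: 1 - 0.162 = 0.838
R = 29.5974 / 0.838 = 35.32

35.32 m^2


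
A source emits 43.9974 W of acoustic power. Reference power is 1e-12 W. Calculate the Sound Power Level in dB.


Given values:
  W = 43.9974 W
  W_ref = 1e-12 W
Formula: SWL = 10 * log10(W / W_ref)
Compute ratio: W / W_ref = 43997400000000
Compute log10: log10(43997400000000) = 13.643427
Multiply: SWL = 10 * 13.643427 = 136.43

136.43 dB


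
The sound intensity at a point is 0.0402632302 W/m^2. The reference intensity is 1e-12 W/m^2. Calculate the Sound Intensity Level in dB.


Given values:
  I = 0.0402632302 W/m^2
  I_ref = 1e-12 W/m^2
Formula: SIL = 10 * log10(I / I_ref)
Compute ratio: I / I_ref = 40263230200
Compute log10: log10(40263230200) = 10.604909
Multiply: SIL = 10 * 10.604909 = 106.05

106.05 dB


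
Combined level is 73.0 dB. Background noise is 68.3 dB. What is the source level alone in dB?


Given values:
  L_total = 73.0 dB, L_bg = 68.3 dB
Formula: L_source = 10 * log10(10^(L_total/10) - 10^(L_bg/10))
Convert to linear:
  10^(73.0/10) = 19952623.1497
  10^(68.3/10) = 6760829.7539
Difference: 19952623.1497 - 6760829.7539 = 13191793.3958
L_source = 10 * log10(13191793.3958) = 71.2

71.2 dB


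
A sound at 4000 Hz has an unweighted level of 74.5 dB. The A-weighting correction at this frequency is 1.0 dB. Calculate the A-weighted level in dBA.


Given values:
  SPL = 74.5 dB
  A-weighting at 4000 Hz = 1.0 dB
Formula: L_A = SPL + A_weight
L_A = 74.5 + (1.0)
L_A = 75.5

75.5 dBA


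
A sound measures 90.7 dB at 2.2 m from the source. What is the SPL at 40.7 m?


Given values:
  SPL1 = 90.7 dB, r1 = 2.2 m, r2 = 40.7 m
Formula: SPL2 = SPL1 - 20 * log10(r2 / r1)
Compute ratio: r2 / r1 = 40.7 / 2.2 = 18.5
Compute log10: log10(18.5) = 1.267172
Compute drop: 20 * 1.267172 = 25.3434
SPL2 = 90.7 - 25.3434 = 65.36

65.36 dB
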